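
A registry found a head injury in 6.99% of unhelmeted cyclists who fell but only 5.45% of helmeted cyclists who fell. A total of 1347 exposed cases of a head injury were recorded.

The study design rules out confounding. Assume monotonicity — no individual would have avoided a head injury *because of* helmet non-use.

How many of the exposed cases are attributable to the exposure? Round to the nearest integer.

p₁ = 0.0699, p₀ = 0.0545.
PN = (p₁ − p₀)/p₁ = (0.0699 − 0.0545) / 0.0699 ≈ 0.22031.
Attributable cases ≈ PN × (exposed cases) = 0.22031 × 1347 ≈ 296.76.

about 297 cases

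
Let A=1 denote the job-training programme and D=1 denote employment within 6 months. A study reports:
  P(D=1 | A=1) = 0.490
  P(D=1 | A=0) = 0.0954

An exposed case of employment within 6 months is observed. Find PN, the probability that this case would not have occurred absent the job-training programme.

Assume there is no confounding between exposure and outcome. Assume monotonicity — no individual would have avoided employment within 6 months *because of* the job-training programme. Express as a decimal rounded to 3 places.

PN ≈ 0.805

Let p₁ = 0.49, p₀ = 0.0954.
Under exogeneity and monotonicity, PN = (p₁ − p₀) / p₁.
PN = (0.49 − 0.0954) / 0.49 = 0.3946 / 0.49 ≈ 0.8053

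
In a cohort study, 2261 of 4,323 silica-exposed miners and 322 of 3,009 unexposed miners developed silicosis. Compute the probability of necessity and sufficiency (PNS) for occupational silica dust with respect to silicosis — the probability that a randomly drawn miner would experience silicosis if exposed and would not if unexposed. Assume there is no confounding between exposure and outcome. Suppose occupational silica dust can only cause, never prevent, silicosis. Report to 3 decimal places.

PNS ≈ 0.416

p₁ = P(outcome | exposed) = 2261/4323 = 0.52302
p₀ = P(outcome | unexposed) = 322/3009 = 0.10701
Under exogeneity and monotonicity, PNS = p₁ − p₀.
PNS = 0.52302 − 0.10701 = 0.416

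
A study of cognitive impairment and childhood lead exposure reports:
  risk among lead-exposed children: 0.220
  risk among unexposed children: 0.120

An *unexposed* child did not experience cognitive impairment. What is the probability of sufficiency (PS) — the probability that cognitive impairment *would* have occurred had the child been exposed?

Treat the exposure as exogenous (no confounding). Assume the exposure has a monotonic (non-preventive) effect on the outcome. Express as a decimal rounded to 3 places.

PS ≈ 0.114

Let p₁ = 0.22, p₀ = 0.12.
Under exogeneity and monotonicity, PS = (p₁ − p₀) / (1 − p₀).
PS = (0.22 − 0.12) / (1 − 0.12) = 0.1 / 0.88 ≈ 0.1136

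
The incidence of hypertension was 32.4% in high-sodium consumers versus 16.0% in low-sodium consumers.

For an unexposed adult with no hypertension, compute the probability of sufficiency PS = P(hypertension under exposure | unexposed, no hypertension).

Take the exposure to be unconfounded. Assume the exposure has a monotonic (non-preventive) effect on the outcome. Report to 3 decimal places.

PS ≈ 0.195

p₁ = 0.324, p₀ = 0.16.
Under exogeneity and monotonicity, PS = (p₁ − p₀) / (1 − p₀).
PS = (0.324 − 0.16) / (1 − 0.16) = 0.164 / 0.84 ≈ 0.1952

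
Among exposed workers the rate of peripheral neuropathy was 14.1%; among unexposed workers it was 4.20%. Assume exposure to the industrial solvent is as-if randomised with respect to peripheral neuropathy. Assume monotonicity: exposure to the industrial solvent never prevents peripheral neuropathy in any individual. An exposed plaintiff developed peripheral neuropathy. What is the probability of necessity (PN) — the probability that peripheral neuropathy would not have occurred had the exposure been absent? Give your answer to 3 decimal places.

PN ≈ 0.702

p₁ = 0.141, p₀ = 0.042.
Under exogeneity and monotonicity, PN = (p₁ − p₀) / p₁.
PN = (0.141 − 0.042) / 0.141 = 0.099 / 0.141 ≈ 0.7021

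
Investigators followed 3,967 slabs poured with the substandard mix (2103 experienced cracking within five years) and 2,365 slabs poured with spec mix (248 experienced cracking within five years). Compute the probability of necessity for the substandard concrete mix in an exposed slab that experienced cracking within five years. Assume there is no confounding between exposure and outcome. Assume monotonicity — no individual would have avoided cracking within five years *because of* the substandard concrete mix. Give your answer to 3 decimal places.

PN ≈ 0.802

p₁ = P(outcome | exposed) = 2103/3967 = 0.53012
p₀ = P(outcome | unexposed) = 248/2365 = 0.10486
Under exogeneity and monotonicity, PN = (p₁ − p₀) / p₁.
PN = (0.53012 − 0.10486) / 0.53012 = 0.42526 / 0.53012 ≈ 0.8022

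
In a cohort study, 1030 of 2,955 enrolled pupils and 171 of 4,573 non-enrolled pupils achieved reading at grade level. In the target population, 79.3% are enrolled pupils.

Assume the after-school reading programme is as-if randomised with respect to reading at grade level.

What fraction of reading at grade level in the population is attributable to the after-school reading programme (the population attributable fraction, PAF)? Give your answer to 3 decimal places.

PAF ≈ 0.868

p₁ = P(outcome | exposed) = 1030/2955 = 0.34856
p₀ = P(outcome | unexposed) = 171/4573 = 0.037393
Overall risk P(Y=1) = π·p₁ + (1−π)·p₀ = 0.793×0.34856 + 0.207×0.037393 = 0.28415.
Under exogeneity, PAF = [P(Y=1) − p₀] / P(Y=1).
PAF = (0.28415 − 0.037393) / 0.28415 ≈ 0.8684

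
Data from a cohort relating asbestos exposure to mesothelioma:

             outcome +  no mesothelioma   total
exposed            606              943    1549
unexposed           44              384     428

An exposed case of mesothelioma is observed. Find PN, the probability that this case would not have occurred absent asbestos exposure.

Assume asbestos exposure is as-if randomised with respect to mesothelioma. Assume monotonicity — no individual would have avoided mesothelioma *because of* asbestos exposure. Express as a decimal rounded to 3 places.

PN ≈ 0.737

p₁ = P(outcome | exposed) = 606/1549 = 0.39122
p₀ = P(outcome | unexposed) = 44/428 = 0.1028
Under exogeneity and monotonicity, PN = (p₁ − p₀)/p₁.
PN = (0.39122 − 0.1028) / 0.39122 ≈ 0.7372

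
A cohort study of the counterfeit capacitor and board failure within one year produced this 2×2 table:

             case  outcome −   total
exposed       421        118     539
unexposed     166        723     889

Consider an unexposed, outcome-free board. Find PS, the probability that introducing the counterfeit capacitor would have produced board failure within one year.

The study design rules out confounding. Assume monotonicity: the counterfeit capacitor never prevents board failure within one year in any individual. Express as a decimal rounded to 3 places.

p₁ = P(outcome | exposed) = 421/539 = 0.78108
p₀ = P(outcome | unexposed) = 166/889 = 0.18673
Under exogeneity and monotonicity, PS = (p₁ − p₀)/(1 − p₀).
PS = (0.78108 − 0.18673) / 0.81327 ≈ 0.7308

PS ≈ 0.731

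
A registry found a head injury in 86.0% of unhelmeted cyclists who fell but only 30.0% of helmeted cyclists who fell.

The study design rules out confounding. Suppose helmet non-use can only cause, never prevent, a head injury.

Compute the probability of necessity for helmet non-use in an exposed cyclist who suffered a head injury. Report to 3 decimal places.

PN ≈ 0.651

p₁ = 0.86, p₀ = 0.3.
Under exogeneity and monotonicity, PN = (p₁ − p₀) / p₁.
PN = (0.86 − 0.3) / 0.86 = 0.56 / 0.86 ≈ 0.6512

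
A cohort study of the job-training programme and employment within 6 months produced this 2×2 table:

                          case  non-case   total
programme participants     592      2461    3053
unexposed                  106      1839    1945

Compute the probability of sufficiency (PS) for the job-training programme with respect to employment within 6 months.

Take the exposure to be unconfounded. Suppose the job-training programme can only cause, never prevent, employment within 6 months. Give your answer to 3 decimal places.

p₁ = P(outcome | exposed) = 592/3053 = 0.19391
p₀ = P(outcome | unexposed) = 106/1945 = 0.054499
Under exogeneity and monotonicity, PS = (p₁ − p₀)/(1 − p₀).
PS = (0.19391 − 0.054499) / 0.9455 ≈ 0.1474

PS ≈ 0.147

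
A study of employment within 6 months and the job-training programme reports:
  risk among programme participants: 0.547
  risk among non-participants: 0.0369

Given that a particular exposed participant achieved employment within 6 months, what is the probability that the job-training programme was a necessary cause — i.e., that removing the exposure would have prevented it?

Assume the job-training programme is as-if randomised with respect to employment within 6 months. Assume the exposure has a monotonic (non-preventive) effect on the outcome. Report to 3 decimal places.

PN ≈ 0.933

Let p₁ = 0.547, p₀ = 0.0369.
Under exogeneity and monotonicity, PN = (p₁ − p₀) / p₁.
PN = (0.547 − 0.0369) / 0.547 = 0.5101 / 0.547 ≈ 0.9325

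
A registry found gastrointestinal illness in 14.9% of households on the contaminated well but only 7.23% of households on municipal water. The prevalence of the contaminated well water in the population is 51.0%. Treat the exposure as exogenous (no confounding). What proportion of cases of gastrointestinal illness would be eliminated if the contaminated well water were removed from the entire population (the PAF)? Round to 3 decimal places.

p₁ = 0.149, p₀ = 0.0723.
Overall risk P(Y=1) = π·p₁ + (1−π)·p₀ = 0.51×0.149 + 0.49×0.0723 = 0.11142.
Under exogeneity, PAF = [P(Y=1) − p₀] / P(Y=1).
PAF = (0.11142 − 0.0723) / 0.11142 ≈ 0.3511

PAF ≈ 0.351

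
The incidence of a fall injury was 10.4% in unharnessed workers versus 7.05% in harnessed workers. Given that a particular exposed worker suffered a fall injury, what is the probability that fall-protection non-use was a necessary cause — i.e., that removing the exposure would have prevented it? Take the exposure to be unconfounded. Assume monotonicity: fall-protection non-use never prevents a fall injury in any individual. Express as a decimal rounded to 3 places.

p₁ = 0.104, p₀ = 0.0705.
Under exogeneity and monotonicity, PN = (p₁ − p₀) / p₁.
PN = (0.104 − 0.0705) / 0.104 = 0.0335 / 0.104 ≈ 0.3221

PN ≈ 0.322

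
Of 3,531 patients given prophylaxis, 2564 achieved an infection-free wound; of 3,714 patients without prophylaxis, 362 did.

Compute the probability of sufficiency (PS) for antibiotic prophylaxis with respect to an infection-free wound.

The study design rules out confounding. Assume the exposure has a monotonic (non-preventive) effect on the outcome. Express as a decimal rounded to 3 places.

p₁ = P(outcome | exposed) = 2564/3531 = 0.72614
p₀ = P(outcome | unexposed) = 362/3714 = 0.097469
Under exogeneity and monotonicity, PS = (p₁ − p₀) / (1 − p₀).
PS = (0.72614 − 0.097469) / (1 − 0.097469) = 0.62867 / 0.90253 ≈ 0.6966

PS ≈ 0.697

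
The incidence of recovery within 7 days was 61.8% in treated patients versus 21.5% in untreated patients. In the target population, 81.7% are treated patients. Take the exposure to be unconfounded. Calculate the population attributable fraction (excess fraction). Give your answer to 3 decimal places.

p₁ = 0.618, p₀ = 0.215.
Overall risk P(Y=1) = π·p₁ + (1−π)·p₀ = 0.817×0.618 + 0.183×0.215 = 0.54425.
Under exogeneity, PAF = [P(Y=1) − p₀] / P(Y=1).
PAF = (0.54425 − 0.215) / 0.54425 ≈ 0.6050

PAF ≈ 0.605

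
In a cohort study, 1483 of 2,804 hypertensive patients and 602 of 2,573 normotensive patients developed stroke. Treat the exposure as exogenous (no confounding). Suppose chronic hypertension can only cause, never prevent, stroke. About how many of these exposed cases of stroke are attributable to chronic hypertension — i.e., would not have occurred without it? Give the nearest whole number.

about 827 cases

p₁ = P(outcome | exposed) = 1483/2804 = 0.52889
p₀ = P(outcome | unexposed) = 602/2573 = 0.23397
PN = (p₁ − p₀)/p₁ = (0.52889 − 0.23397) / 0.52889 ≈ 0.55762.
Attributable cases ≈ PN × (exposed cases) = 0.55762 × 1483 ≈ 826.95.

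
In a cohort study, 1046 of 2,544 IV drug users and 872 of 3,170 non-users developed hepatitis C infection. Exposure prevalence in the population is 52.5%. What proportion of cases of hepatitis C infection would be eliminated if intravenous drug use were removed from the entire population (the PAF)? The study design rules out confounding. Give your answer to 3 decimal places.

PAF ≈ 0.206

p₁ = P(outcome | exposed) = 1046/2544 = 0.41116
p₀ = P(outcome | unexposed) = 872/3170 = 0.27508
Overall risk P(Y=1) = π·p₁ + (1−π)·p₀ = 0.525×0.41116 + 0.475×0.27508 = 0.34652.
Under exogeneity, PAF = [P(Y=1) − p₀] / P(Y=1).
PAF = (0.34652 − 0.27508) / 0.34652 ≈ 0.2062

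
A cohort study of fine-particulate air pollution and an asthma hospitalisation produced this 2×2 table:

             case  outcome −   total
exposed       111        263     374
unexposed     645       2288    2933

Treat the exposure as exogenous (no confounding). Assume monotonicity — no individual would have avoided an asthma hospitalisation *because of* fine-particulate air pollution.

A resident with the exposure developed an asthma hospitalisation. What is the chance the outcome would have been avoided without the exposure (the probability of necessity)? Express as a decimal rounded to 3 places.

PN ≈ 0.259

p₁ = P(outcome | exposed) = 111/374 = 0.29679
p₀ = P(outcome | unexposed) = 645/2933 = 0.21991
Under exogeneity and monotonicity, PN = (p₁ − p₀)/p₁.
PN = (0.29679 − 0.21991) / 0.29679 ≈ 0.2590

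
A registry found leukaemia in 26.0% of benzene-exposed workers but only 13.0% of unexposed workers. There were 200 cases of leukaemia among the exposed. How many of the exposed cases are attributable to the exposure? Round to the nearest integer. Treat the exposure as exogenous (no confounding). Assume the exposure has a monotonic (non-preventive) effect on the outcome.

about 100 cases

p₁ = 0.26, p₀ = 0.13.
PN = (p₁ − p₀)/p₁ = (0.26 − 0.13) / 0.26 ≈ 0.50000.
Attributable cases ≈ PN × (exposed cases) = 0.50000 × 200 ≈ 100.00.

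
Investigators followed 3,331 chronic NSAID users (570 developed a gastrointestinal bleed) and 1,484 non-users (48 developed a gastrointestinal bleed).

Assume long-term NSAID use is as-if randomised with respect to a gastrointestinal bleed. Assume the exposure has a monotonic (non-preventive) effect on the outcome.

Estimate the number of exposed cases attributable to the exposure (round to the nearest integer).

p₁ = P(outcome | exposed) = 570/3331 = 0.17112
p₀ = P(outcome | unexposed) = 48/1484 = 0.032345
PN = (p₁ − p₀)/p₁ = (0.17112 − 0.032345) / 0.17112 ≈ 0.81098.
Attributable cases ≈ PN × (exposed cases) = 0.81098 × 570 ≈ 462.26.

about 462 cases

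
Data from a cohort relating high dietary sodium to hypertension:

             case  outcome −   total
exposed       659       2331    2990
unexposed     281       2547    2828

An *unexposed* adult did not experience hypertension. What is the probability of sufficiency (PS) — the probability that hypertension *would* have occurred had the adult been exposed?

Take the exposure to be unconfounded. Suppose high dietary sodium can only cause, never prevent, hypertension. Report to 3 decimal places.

p₁ = P(outcome | exposed) = 659/2990 = 0.2204
p₀ = P(outcome | unexposed) = 281/2828 = 0.099364
Under exogeneity and monotonicity, PS = (p₁ − p₀)/(1 − p₀).
PS = (0.2204 − 0.099364) / 0.90064 ≈ 0.1344

PS ≈ 0.134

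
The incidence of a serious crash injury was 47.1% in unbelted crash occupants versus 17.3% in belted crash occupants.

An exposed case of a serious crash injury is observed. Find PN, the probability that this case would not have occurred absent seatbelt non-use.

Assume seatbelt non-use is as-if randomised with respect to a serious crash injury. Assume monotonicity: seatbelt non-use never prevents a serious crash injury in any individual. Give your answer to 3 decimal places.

p₁ = 0.471, p₀ = 0.173.
Under exogeneity and monotonicity, PN = (p₁ − p₀) / p₁.
PN = (0.471 − 0.173) / 0.471 = 0.298 / 0.471 ≈ 0.6327

PN ≈ 0.633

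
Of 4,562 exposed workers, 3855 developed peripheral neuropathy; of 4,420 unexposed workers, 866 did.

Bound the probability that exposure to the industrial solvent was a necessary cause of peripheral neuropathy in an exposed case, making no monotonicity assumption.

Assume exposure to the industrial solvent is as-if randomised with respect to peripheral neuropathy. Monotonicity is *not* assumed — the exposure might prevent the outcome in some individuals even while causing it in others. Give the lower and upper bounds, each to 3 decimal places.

p₁ = P(outcome | exposed) = 3855/4562 = 0.84502
p₀ = P(outcome | unexposed) = 866/4420 = 0.19593
Under exogeneity alone the bounds on PN are max{0,(p₁−p₀)/p₁} ≤ PN ≤ min{1,(1−p₀)/p₁}.
  lower = (p₁ − p₀)/p₁ = 0.6491 / 0.84502 ≈ 0.7681
  upper = min{1, (1 − p₀)/p₁} = 0.80407 / 0.84502 ≈ 0.9515

0.768 ≤ PN ≤ 0.952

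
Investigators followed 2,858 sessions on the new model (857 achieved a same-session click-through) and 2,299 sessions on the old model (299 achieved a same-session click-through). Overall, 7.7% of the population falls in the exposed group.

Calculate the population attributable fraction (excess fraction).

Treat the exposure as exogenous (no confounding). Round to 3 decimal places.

PAF ≈ 0.091

p₁ = P(outcome | exposed) = 857/2858 = 0.29986
p₀ = P(outcome | unexposed) = 299/2299 = 0.13006
Overall risk P(Y=1) = π·p₁ + (1−π)·p₀ = 0.077×0.29986 + 0.923×0.13006 = 0.14313.
Under exogeneity, PAF = [P(Y=1) − p₀] / P(Y=1).
PAF = (0.14313 − 0.13006) / 0.14313 ≈ 0.0913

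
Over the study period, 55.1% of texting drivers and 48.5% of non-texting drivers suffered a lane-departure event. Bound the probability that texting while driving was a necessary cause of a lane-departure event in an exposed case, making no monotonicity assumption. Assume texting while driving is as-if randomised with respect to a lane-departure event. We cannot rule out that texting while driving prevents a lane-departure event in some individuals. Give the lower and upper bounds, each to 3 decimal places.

p₁ = 0.551, p₀ = 0.485.
Under exogeneity alone the bounds on PN are max{0,(p₁−p₀)/p₁} ≤ PN ≤ min{1,(1−p₀)/p₁}.
  lower = (p₁ − p₀)/p₁ = 0.066 / 0.551 ≈ 0.1198
  upper = min{1, (1 − p₀)/p₁} = 0.515 / 0.551 ≈ 0.9347

0.120 ≤ PN ≤ 0.935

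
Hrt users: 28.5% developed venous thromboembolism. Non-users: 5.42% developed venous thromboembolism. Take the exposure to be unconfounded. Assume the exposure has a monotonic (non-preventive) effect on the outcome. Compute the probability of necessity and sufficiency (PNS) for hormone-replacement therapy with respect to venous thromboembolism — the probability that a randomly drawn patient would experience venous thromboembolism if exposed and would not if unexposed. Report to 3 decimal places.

p₁ = 0.285, p₀ = 0.0542.
Under exogeneity and monotonicity, PNS = p₁ − p₀.
PNS = 0.285 − 0.0542 = 0.2308

PNS ≈ 0.231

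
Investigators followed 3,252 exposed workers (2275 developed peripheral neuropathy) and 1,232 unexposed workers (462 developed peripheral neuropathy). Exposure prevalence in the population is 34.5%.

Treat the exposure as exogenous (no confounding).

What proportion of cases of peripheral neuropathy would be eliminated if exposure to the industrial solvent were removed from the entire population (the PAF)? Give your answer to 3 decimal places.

p₁ = P(outcome | exposed) = 2275/3252 = 0.69957
p₀ = P(outcome | unexposed) = 462/1232 = 0.375
Overall risk P(Y=1) = π·p₁ + (1−π)·p₀ = 0.345×0.69957 + 0.655×0.375 = 0.48698.
Under exogeneity, PAF = [P(Y=1) − p₀] / P(Y=1).
PAF = (0.48698 − 0.375) / 0.48698 ≈ 0.2299

PAF ≈ 0.230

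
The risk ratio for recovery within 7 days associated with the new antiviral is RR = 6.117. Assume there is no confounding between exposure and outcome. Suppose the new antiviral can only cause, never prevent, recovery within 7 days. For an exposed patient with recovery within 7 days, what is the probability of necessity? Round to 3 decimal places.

PN ≈ 0.837

Under exogeneity and monotonicity, PN = (RR − 1) / RR = 1 − 1/RR.
PN = (6.117 − 1) / 6.117 = 5.117 / 6.117 ≈ 0.8365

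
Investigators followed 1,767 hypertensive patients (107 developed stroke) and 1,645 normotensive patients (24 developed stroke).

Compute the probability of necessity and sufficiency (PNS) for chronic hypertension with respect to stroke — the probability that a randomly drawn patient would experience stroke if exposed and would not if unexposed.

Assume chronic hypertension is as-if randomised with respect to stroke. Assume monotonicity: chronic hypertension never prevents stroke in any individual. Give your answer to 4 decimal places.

p₁ = P(outcome | exposed) = 107/1767 = 0.060555
p₀ = P(outcome | unexposed) = 24/1645 = 0.01459
Under exogeneity and monotonicity, PNS = p₁ − p₀.
PNS = 0.060555 − 0.01459 = 0.045965

PNS ≈ 0.0460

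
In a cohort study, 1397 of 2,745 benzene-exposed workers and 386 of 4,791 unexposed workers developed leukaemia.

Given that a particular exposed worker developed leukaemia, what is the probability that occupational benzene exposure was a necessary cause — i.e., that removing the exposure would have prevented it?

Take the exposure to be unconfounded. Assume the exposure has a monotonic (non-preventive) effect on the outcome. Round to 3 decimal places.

p₁ = P(outcome | exposed) = 1397/2745 = 0.50893
p₀ = P(outcome | unexposed) = 386/4791 = 0.080568
Under exogeneity and monotonicity, PN = (p₁ − p₀) / p₁.
PN = (0.50893 − 0.080568) / 0.50893 = 0.42836 / 0.50893 ≈ 0.8417

PN ≈ 0.842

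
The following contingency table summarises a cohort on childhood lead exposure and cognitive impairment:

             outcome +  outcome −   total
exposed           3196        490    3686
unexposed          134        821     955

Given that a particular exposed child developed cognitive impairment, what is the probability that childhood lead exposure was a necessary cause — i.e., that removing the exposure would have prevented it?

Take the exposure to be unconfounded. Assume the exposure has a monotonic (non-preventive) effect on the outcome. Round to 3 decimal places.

PN ≈ 0.838

p₁ = P(outcome | exposed) = 3196/3686 = 0.86706
p₀ = P(outcome | unexposed) = 134/955 = 0.14031
Under exogeneity and monotonicity, PN = (p₁ − p₀) / p₁.
PN = (0.86706 − 0.14031) / 0.86706 = 0.72675 / 0.86706 ≈ 0.8382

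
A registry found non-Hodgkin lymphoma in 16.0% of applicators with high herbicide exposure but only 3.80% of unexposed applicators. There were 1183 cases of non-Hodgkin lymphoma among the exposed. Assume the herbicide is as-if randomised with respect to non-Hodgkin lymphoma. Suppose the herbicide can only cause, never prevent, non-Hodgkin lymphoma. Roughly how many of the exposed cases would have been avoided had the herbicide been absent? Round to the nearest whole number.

p₁ = 0.16, p₀ = 0.038.
PN = (p₁ − p₀)/p₁ = (0.16 − 0.038) / 0.16 ≈ 0.76250.
Attributable cases ≈ PN × (exposed cases) = 0.76250 × 1183 ≈ 902.04.

about 902 cases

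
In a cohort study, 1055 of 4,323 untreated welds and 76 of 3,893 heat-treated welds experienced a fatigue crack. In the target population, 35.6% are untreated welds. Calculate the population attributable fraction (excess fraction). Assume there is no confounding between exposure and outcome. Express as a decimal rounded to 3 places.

p₁ = P(outcome | exposed) = 1055/4323 = 0.24404
p₀ = P(outcome | unexposed) = 76/3893 = 0.019522
Overall risk P(Y=1) = π·p₁ + (1−π)·p₀ = 0.356×0.24404 + 0.644×0.019522 = 0.099452.
Under exogeneity, PAF = [P(Y=1) − p₀] / P(Y=1).
PAF = (0.099452 − 0.019522) / 0.099452 ≈ 0.8037

PAF ≈ 0.804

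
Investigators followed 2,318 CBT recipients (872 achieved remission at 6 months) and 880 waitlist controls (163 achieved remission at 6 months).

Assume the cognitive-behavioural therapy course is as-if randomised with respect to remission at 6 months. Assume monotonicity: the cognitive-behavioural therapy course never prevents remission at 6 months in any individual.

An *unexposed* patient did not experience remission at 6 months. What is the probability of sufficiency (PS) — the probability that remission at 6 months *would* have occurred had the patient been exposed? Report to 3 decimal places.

p₁ = P(outcome | exposed) = 872/2318 = 0.37619
p₀ = P(outcome | unexposed) = 163/880 = 0.18523
Under exogeneity and monotonicity, PS = (p₁ − p₀) / (1 − p₀).
PS = (0.37619 − 0.18523) / (1 − 0.18523) = 0.19096 / 0.81477 ≈ 0.2344

PS ≈ 0.234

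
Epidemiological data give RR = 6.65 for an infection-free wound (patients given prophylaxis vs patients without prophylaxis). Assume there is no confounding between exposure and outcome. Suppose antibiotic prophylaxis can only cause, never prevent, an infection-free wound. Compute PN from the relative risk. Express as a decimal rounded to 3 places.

Under exogeneity and monotonicity, PN = (RR − 1) / RR = 1 − 1/RR.
PN = (6.65 − 1) / 6.65 = 5.65 / 6.65 ≈ 0.8496

PN ≈ 0.850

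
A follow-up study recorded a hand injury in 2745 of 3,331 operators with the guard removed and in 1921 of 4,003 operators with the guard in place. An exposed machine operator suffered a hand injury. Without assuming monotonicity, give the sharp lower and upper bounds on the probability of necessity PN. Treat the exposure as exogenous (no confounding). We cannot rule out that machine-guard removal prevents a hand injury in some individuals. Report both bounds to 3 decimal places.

p₁ = P(outcome | exposed) = 2745/3331 = 0.82408
p₀ = P(outcome | unexposed) = 1921/4003 = 0.47989
Under exogeneity alone the bounds on PN are max{0,(p₁−p₀)/p₁} ≤ PN ≤ min{1,(1−p₀)/p₁}.
  lower = (p₁ − p₀)/p₁ = 0.34419 / 0.82408 ≈ 0.4177
  upper = min{1, (1 − p₀)/p₁} = 0.52011 / 0.82408 ≈ 0.6311

0.418 ≤ PN ≤ 0.631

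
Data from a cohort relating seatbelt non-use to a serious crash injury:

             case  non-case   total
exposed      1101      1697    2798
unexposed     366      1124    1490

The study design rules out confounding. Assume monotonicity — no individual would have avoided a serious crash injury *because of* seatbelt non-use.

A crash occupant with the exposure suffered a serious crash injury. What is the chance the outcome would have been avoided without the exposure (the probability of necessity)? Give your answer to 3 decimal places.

PN ≈ 0.376

p₁ = P(outcome | exposed) = 1101/2798 = 0.3935
p₀ = P(outcome | unexposed) = 366/1490 = 0.24564
Under exogeneity and monotonicity, PN = (p₁ − p₀)/p₁.
PN = (0.3935 − 0.24564) / 0.3935 ≈ 0.3758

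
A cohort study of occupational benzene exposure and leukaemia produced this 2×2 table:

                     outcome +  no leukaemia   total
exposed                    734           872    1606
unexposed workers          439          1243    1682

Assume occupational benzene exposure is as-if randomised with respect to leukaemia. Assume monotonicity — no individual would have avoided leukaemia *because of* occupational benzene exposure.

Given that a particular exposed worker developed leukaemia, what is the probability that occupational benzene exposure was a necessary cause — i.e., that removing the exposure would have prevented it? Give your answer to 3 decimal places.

PN ≈ 0.429

p₁ = P(outcome | exposed) = 734/1606 = 0.45704
p₀ = P(outcome | unexposed) = 439/1682 = 0.261
Under exogeneity and monotonicity, PN = (p₁ − p₀) / p₁.
PN = (0.45704 − 0.261) / 0.45704 = 0.19604 / 0.45704 ≈ 0.4289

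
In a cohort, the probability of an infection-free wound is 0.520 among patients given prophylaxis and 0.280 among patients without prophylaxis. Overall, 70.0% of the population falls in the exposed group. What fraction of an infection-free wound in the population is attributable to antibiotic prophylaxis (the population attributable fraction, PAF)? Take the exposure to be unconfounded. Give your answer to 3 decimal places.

PAF ≈ 0.375

Let p₁ = 0.52, p₀ = 0.28.
Overall risk P(Y=1) = π·p₁ + (1−π)·p₀ = 0.7×0.52 + 0.3×0.28 = 0.448.
Under exogeneity, PAF = [P(Y=1) − p₀] / P(Y=1).
PAF = (0.448 − 0.28) / 0.448 ≈ 0.3750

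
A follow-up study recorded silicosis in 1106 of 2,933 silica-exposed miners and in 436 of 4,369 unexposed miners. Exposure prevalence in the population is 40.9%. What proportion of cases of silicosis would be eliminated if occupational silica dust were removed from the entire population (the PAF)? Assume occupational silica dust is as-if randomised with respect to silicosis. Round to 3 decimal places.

PAF ≈ 0.532

p₁ = P(outcome | exposed) = 1106/2933 = 0.37709
p₀ = P(outcome | unexposed) = 436/4369 = 0.099794
Overall risk P(Y=1) = π·p₁ + (1−π)·p₀ = 0.409×0.37709 + 0.591×0.099794 = 0.21321.
Under exogeneity, PAF = [P(Y=1) − p₀] / P(Y=1).
PAF = (0.21321 − 0.099794) / 0.21321 ≈ 0.5319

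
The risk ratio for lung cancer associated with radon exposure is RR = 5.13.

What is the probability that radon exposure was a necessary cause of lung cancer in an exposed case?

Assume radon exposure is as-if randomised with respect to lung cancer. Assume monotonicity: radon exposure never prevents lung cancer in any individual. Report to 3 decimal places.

PN ≈ 0.805

Under exogeneity and monotonicity, PN = (RR − 1) / RR = 1 − 1/RR.
PN = (5.13 − 1) / 5.13 = 4.13 / 5.13 ≈ 0.8051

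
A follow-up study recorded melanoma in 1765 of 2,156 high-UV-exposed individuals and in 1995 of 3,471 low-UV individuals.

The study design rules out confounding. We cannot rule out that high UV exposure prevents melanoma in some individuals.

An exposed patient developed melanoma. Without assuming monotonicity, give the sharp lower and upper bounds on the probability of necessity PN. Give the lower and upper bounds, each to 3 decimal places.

p₁ = P(outcome | exposed) = 1765/2156 = 0.81865
p₀ = P(outcome | unexposed) = 1995/3471 = 0.57476
Under exogeneity alone the bounds on PN are max{0,(p₁−p₀)/p₁} ≤ PN ≤ min{1,(1−p₀)/p₁}.
  lower = (p₁ − p₀)/p₁ = 0.24388 / 0.81865 ≈ 0.2979
  upper = min{1, (1 − p₀)/p₁} = 0.42524 / 0.81865 ≈ 0.5194

0.298 ≤ PN ≤ 0.519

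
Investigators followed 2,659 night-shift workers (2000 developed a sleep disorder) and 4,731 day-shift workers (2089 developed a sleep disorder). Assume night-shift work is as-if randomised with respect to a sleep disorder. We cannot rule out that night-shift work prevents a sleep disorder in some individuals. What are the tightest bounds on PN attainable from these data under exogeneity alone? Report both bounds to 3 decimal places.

0.413 ≤ PN ≤ 0.742

p₁ = P(outcome | exposed) = 2000/2659 = 0.75216
p₀ = P(outcome | unexposed) = 2089/4731 = 0.44156
Under exogeneity alone the bounds on PN are max{0,(p₁−p₀)/p₁} ≤ PN ≤ min{1,(1−p₀)/p₁}.
  lower = (p₁ − p₀)/p₁ = 0.31061 / 0.75216 ≈ 0.4130
  upper = min{1, (1 − p₀)/p₁} = 0.55844 / 0.75216 ≈ 0.7425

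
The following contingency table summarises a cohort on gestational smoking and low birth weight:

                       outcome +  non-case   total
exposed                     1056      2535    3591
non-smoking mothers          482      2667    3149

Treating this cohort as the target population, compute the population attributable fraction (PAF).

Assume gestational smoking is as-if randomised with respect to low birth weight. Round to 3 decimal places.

PAF ≈ 0.329

p₁ = P(outcome | exposed) = 1056/3591 = 0.29407
p₀ = P(outcome | unexposed) = 482/3149 = 0.15306
Exposure prevalence π = 3591/6740 = 0.53279; overall risk P(Y=1) = 0.22819.
Under exogeneity, PAF = [P(Y=1) − p₀]/P(Y=1).
PAF = (0.22819 − 0.15306) / 0.22819 ≈ 0.3292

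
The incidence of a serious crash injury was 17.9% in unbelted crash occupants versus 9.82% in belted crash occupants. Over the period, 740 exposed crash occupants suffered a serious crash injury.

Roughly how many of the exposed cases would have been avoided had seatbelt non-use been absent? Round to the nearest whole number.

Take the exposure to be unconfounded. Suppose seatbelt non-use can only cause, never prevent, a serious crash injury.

p₁ = 0.179, p₀ = 0.0982.
PN = (p₁ − p₀)/p₁ = (0.179 − 0.0982) / 0.179 ≈ 0.45140.
Attributable cases ≈ PN × (exposed cases) = 0.45140 × 740 ≈ 334.03.

about 334 cases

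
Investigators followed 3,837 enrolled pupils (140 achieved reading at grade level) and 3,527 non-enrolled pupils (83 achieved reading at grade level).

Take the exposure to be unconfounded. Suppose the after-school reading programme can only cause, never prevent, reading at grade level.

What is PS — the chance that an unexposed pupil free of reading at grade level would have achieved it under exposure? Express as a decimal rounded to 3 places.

p₁ = P(outcome | exposed) = 140/3837 = 0.036487
p₀ = P(outcome | unexposed) = 83/3527 = 0.023533
Under exogeneity and monotonicity, PS = (p₁ − p₀) / (1 − p₀).
PS = (0.036487 − 0.023533) / (1 − 0.023533) = 0.012954 / 0.97647 ≈ 0.0133

PS ≈ 0.013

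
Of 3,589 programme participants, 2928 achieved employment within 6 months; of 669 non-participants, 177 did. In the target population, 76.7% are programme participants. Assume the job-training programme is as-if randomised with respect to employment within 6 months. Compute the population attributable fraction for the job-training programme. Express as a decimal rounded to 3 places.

p₁ = P(outcome | exposed) = 2928/3589 = 0.81583
p₀ = P(outcome | unexposed) = 177/669 = 0.26457
Overall risk P(Y=1) = π·p₁ + (1−π)·p₀ = 0.767×0.81583 + 0.233×0.26457 = 0.68738.
Under exogeneity, PAF = [P(Y=1) − p₀] / P(Y=1).
PAF = (0.68738 − 0.26457) / 0.68738 ≈ 0.6151

PAF ≈ 0.615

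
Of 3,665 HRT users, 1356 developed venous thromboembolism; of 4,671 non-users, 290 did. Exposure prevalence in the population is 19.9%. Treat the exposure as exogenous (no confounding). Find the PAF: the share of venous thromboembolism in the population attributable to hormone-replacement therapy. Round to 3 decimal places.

PAF ≈ 0.497

p₁ = P(outcome | exposed) = 1356/3665 = 0.36999
p₀ = P(outcome | unexposed) = 290/4671 = 0.062085
Overall risk P(Y=1) = π·p₁ + (1−π)·p₀ = 0.199×0.36999 + 0.801×0.062085 = 0.12336.
Under exogeneity, PAF = [P(Y=1) − p₀] / P(Y=1).
PAF = (0.12336 − 0.062085) / 0.12336 ≈ 0.4967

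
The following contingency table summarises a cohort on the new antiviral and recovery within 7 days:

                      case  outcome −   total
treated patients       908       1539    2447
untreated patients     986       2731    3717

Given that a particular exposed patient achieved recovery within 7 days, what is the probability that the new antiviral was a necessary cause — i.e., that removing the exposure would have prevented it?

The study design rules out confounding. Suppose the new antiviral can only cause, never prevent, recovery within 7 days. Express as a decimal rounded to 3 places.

PN ≈ 0.285

p₁ = P(outcome | exposed) = 908/2447 = 0.37107
p₀ = P(outcome | unexposed) = 986/3717 = 0.26527
Under exogeneity and monotonicity, PN = (p₁ − p₀)/p₁.
PN = (0.37107 − 0.26527) / 0.37107 ≈ 0.2851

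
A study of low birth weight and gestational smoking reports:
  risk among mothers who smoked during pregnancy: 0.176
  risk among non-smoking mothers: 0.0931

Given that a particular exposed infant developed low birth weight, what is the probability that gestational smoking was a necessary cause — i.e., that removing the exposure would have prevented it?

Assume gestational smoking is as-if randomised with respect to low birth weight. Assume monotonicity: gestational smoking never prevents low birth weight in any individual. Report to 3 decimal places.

Let p₁ = 0.176, p₀ = 0.0931.
Under exogeneity and monotonicity, PN = (p₁ − p₀) / p₁.
PN = (0.176 − 0.0931) / 0.176 = 0.0829 / 0.176 ≈ 0.4710

PN ≈ 0.471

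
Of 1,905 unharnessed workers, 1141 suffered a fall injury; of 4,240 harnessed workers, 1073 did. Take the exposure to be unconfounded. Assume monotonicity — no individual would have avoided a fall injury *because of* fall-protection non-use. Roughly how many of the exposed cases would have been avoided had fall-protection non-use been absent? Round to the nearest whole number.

p₁ = P(outcome | exposed) = 1141/1905 = 0.59895
p₀ = P(outcome | unexposed) = 1073/4240 = 0.25307
PN = (p₁ − p₀)/p₁ = (0.59895 − 0.25307) / 0.59895 ≈ 0.57748.
Attributable cases ≈ PN × (exposed cases) = 0.57748 × 1141 ≈ 658.91.

about 659 cases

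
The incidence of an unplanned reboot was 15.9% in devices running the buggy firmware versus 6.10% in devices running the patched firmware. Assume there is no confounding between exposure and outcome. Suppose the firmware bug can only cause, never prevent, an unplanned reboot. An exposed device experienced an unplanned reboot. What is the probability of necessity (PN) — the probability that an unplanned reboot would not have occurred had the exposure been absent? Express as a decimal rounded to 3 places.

PN ≈ 0.616

p₁ = 0.159, p₀ = 0.061.
Under exogeneity and monotonicity, PN = (p₁ − p₀) / p₁.
PN = (0.159 − 0.061) / 0.159 = 0.098 / 0.159 ≈ 0.6164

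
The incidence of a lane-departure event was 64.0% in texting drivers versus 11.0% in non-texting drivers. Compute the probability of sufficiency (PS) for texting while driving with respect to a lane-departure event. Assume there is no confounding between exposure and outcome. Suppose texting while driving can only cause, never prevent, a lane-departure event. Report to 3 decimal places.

p₁ = 0.64, p₀ = 0.11.
Under exogeneity and monotonicity, PS = (p₁ − p₀) / (1 − p₀).
PS = (0.64 − 0.11) / (1 − 0.11) = 0.53 / 0.89 ≈ 0.5955

PS ≈ 0.596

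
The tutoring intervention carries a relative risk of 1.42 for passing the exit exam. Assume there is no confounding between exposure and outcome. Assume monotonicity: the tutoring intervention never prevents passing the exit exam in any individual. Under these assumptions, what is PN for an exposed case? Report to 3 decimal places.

Under exogeneity and monotonicity, PN = (RR − 1) / RR = 1 − 1/RR.
PN = (1.42 − 1) / 1.42 = 0.42 / 1.42 ≈ 0.2958

PN ≈ 0.296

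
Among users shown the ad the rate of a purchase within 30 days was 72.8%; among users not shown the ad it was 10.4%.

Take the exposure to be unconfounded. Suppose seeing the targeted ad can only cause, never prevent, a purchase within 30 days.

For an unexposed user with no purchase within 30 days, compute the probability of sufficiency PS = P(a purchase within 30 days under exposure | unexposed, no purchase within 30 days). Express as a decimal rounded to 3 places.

p₁ = 0.728, p₀ = 0.104.
Under exogeneity and monotonicity, PS = (p₁ − p₀) / (1 − p₀).
PS = (0.728 − 0.104) / (1 − 0.104) = 0.624 / 0.896 ≈ 0.6964

PS ≈ 0.696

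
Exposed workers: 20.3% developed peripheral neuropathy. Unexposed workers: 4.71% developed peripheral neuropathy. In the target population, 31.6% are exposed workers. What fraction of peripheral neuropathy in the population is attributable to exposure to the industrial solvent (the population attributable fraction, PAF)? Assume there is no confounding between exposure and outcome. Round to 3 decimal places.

PAF ≈ 0.511

p₁ = 0.203, p₀ = 0.0471.
Overall risk P(Y=1) = π·p₁ + (1−π)·p₀ = 0.316×0.203 + 0.684×0.0471 = 0.096364.
Under exogeneity, PAF = [P(Y=1) − p₀] / P(Y=1).
PAF = (0.096364 − 0.0471) / 0.096364 ≈ 0.5112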